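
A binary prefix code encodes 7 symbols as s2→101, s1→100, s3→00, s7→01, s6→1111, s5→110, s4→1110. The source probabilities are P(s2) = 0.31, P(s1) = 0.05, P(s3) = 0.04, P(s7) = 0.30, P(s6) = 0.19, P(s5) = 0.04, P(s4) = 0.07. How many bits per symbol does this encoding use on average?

L̄ = Σ pᵢ·ℓᵢ = 0.31·3 + 0.05·3 + 0.04·2 + 0.30·2 + 0.19·4 + 0.04·3 + 0.07·4 = 2.92 bits/symbol.

2.92 bits/symbol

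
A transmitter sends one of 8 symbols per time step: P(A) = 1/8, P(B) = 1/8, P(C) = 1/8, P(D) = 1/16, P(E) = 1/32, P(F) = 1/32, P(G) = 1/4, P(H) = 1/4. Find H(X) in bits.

Each probability is a power of 1/2, so log₂(1/p) is an integer.
H = Σ p·log₂(1/p) = 1/8·3 + 1/8·3 + 1/8·3 + 1/16·4 + 1/32·5 + 1/32·5 + 1/4·2 + 1/4·2 = 2.6875 bits.

2.6875 bits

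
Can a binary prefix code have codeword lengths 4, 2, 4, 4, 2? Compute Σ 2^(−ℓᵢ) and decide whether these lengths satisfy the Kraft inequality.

0.6875; yes

With common denominator 2^4 = 16: Σ 2^(−ℓᵢ) = 1/16 + 4/16 + 1/16 + 1/16 + 4/16 = 11/16 = 0.6875.
Kraft's inequality requires Σ ≤ 1; here Σ = 0.6875 ≤ 1, so such a prefix code exists.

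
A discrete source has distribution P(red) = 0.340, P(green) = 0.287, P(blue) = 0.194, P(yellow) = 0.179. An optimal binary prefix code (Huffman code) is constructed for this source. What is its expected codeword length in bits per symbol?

Repeatedly combine the two least-probable nodes; the expected code length is the sum of the merged weights.
merge 179/1000 + 97/500 → 373/1000
merge 287/1000 + 17/50 → 627/1000
merge 373/1000 + 627/1000 → 1
L = 373/1000 + 627/1000 + 1 = 2 bits/symbol.

2 bits/symbol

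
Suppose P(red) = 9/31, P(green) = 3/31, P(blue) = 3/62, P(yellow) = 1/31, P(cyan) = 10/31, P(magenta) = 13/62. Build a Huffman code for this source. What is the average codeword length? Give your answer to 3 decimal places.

Repeatedly combine the two least-probable nodes; the expected code length is the sum of the merged weights.
merge 1/31 + 3/62 → 5/62
merge 5/62 + 3/31 → 11/62
merge 11/62 + 13/62 → 12/31
merge 9/31 + 10/31 → 19/31
merge 12/31 + 19/31 → 1
L = 5/62 + 11/62 + 12/31 + 19/31 + 1 = 70/31 ≈ 2.258 bits/symbol.

2.258 bits/symbol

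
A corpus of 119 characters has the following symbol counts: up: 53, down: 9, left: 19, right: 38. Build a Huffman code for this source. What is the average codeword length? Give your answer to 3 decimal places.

1.790 bits/symbol

Probabilities are the counts divided by 119.
Repeatedly combine the two least-probable nodes; the expected code length is the sum of the merged weights.
merge 9/119 + 19/119 → 4/17
merge 4/17 + 38/119 → 66/119
merge 53/119 + 66/119 → 1
L = 4/17 + 66/119 + 1 = 213/119 ≈ 1.790 bits/symbol.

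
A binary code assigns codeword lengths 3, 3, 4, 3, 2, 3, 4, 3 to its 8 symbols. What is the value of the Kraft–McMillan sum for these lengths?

1

With common denominator 2^4 = 16: Σ 2^(−ℓᵢ) = 2/16 + 2/16 + 1/16 + 2/16 + 4/16 + 2/16 + 1/16 + 2/16 = 16/16 = 1.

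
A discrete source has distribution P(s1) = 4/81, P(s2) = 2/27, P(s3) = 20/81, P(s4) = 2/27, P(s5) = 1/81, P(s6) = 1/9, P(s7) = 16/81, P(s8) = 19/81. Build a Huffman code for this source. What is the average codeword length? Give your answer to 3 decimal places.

Repeatedly combine the two least-probable nodes; the expected code length is the sum of the merged weights.
merge 1/81 + 4/81 → 5/81
merge 5/81 + 2/27 → 11/81
merge 2/27 + 1/9 → 5/27
merge 11/81 + 5/27 → 26/81
merge 16/81 + 19/81 → 35/81
merge 20/81 + 26/81 → 46/81
merge 35/81 + 46/81 → 1
L = 5/81 + 11/81 + 5/27 + 26/81 + 35/81 + 46/81 + 1 = 73/27 ≈ 2.704 bits/symbol.

2.704 bits/symbol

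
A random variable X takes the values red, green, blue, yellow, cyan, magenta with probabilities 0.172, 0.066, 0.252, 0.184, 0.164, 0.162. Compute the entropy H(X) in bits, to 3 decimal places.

H = −Σ pᵢ log₂ pᵢ.
−0.172·log₂(0.172) = 0.4368
−0.066·log₂(0.066) = 0.2588
−0.252·log₂(0.252) = 0.5011
−0.184·log₂(0.184) = 0.4494
−0.164·log₂(0.164) = 0.4278
−0.162·log₂(0.162) = 0.4254
Sum ≈ 2.4992 → 2.499 bits.

2.499 bits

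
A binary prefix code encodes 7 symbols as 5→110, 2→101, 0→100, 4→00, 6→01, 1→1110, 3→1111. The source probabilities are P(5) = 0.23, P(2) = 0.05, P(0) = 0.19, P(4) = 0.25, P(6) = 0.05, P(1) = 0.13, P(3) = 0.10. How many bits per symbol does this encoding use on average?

L̄ = Σ pᵢ·ℓᵢ = 0.23·3 + 0.05·3 + 0.19·3 + 0.25·2 + 0.05·2 + 0.13·4 + 0.10·4 = 2.93 bits/symbol.

2.93 bits/symbol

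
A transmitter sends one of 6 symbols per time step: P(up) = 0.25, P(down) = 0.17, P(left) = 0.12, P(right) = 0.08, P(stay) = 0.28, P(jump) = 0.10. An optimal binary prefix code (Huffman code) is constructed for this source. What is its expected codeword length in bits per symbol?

Repeatedly combine the two least-probable nodes; the expected code length is the sum of the merged weights.
merge 2/25 + 1/10 → 9/50
merge 3/25 + 17/100 → 29/100
merge 9/50 + 1/4 → 43/100
merge 7/25 + 29/100 → 57/100
merge 43/100 + 57/100 → 1
L = 9/50 + 29/100 + 43/100 + 57/100 + 1 = 247/100 = 2.47 bits/symbol.

2.47 bits/symbol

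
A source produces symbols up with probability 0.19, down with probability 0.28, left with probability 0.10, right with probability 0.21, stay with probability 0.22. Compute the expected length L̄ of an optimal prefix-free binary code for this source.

2.29 bits/symbol

Repeatedly combine the two least-probable nodes; the expected code length is the sum of the merged weights.
merge 1/10 + 19/100 → 29/100
merge 21/100 + 11/50 → 43/100
merge 7/25 + 29/100 → 57/100
merge 43/100 + 57/100 → 1
L = 29/100 + 43/100 + 57/100 + 1 = 229/100 = 2.29 bits/symbol.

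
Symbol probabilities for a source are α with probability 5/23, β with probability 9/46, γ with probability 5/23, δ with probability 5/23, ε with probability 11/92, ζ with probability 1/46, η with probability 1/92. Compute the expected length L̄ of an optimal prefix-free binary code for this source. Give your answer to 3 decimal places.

Repeatedly combine the two least-probable nodes; the expected code length is the sum of the merged weights.
merge 1/92 + 1/46 → 3/92
merge 3/92 + 11/92 → 7/46
merge 7/46 + 9/46 → 8/23
merge 5/23 + 5/23 → 10/23
merge 5/23 + 8/23 → 13/23
merge 10/23 + 13/23 → 1
L = 3/92 + 7/46 + 8/23 + 10/23 + 13/23 + 1 = 233/92 ≈ 2.533 bits/symbol.

2.533 bits/symbol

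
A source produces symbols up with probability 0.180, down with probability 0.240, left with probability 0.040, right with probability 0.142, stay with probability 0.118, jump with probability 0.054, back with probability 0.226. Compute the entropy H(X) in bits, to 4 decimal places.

H = −Σ pᵢ log₂ pᵢ.
−0.180·log₂(0.180) = 0.4453
−0.240·log₂(0.240) = 0.4941
−0.040·log₂(0.040) = 0.1858
−0.142·log₂(0.142) = 0.3999
−0.118·log₂(0.118) = 0.3638
−0.054·log₂(0.054) = 0.2274
−0.226·log₂(0.226) = 0.4849
Sum ≈ 2.6012 → 2.6012 bits.

2.6012 bits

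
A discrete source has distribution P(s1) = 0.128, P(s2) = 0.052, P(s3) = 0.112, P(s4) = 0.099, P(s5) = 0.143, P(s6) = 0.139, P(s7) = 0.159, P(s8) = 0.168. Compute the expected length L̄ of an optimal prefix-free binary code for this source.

Repeatedly combine the two least-probable nodes; the expected code length is the sum of the merged weights.
merge 13/250 + 99/1000 → 151/1000
merge 14/125 + 16/125 → 6/25
merge 139/1000 + 143/1000 → 141/500
merge 151/1000 + 159/1000 → 31/100
merge 21/125 + 6/25 → 51/125
merge 141/500 + 31/100 → 74/125
merge 51/125 + 74/125 → 1
L = 151/1000 + 6/25 + 141/500 + 31/100 + 51/125 + 74/125 + 1 = 2983/1000 = 2.983 bits/symbol.

2.983 bits/symbol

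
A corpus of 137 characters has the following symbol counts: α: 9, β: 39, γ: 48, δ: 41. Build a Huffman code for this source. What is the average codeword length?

2 bits/symbol

Probabilities are the counts divided by 137.
Repeatedly combine the two least-probable nodes; the expected code length is the sum of the merged weights.
merge 9/137 + 39/137 → 48/137
merge 41/137 + 48/137 → 89/137
merge 48/137 + 89/137 → 1
L = 48/137 + 89/137 + 1 = 2 bits/symbol.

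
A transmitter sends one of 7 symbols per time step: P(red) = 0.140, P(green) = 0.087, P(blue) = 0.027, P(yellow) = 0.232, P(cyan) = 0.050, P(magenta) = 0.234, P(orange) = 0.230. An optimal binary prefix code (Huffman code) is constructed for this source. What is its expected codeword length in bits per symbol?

2.545 bits/symbol

Repeatedly combine the two least-probable nodes; the expected code length is the sum of the merged weights.
merge 27/1000 + 1/20 → 77/1000
merge 77/1000 + 87/1000 → 41/250
merge 7/50 + 41/250 → 38/125
merge 23/100 + 29/125 → 231/500
merge 117/500 + 38/125 → 269/500
merge 231/500 + 269/500 → 1
L = 77/1000 + 41/250 + 38/125 + 231/500 + 269/500 + 1 = 509/200 = 2.545 bits/symbol.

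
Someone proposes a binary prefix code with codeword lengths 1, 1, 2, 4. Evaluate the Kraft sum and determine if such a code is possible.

1.3125; no

With common denominator 2^4 = 16: Σ 2^(−ℓᵢ) = 8/16 + 8/16 + 4/16 + 1/16 = 21/16 = 1.3125.
Kraft's inequality requires Σ ≤ 1; here Σ = 1.3125 > 1, so no such prefix code exists.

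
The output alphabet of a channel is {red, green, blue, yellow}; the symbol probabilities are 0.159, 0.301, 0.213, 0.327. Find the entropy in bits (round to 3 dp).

H = −Σ pᵢ log₂ pᵢ.
−0.159·log₂(0.159) = 0.4218
−0.301·log₂(0.301) = 0.5214
−0.213·log₂(0.213) = 0.4752
−0.327·log₂(0.327) = 0.5273
Sum ≈ 1.9457 → 1.946 bits.

1.946 bits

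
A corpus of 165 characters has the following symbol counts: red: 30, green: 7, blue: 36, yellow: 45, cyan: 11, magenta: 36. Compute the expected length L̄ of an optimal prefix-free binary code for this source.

2.4 bits/symbol

Probabilities are the counts divided by 165.
Repeatedly combine the two least-probable nodes; the expected code length is the sum of the merged weights.
merge 7/165 + 1/15 → 6/55
merge 6/55 + 2/11 → 16/55
merge 12/55 + 12/55 → 24/55
merge 3/11 + 16/55 → 31/55
merge 24/55 + 31/55 → 1
L = 6/55 + 16/55 + 24/55 + 31/55 + 1 = 12/5 = 2.4 bits/symbol.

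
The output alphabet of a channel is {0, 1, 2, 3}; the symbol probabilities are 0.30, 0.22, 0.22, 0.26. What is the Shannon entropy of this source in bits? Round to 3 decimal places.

H = −Σ pᵢ log₂ pᵢ.
−0.30·log₂(0.30) = 0.5211
−0.22·log₂(0.22) = 0.4806
−0.22·log₂(0.22) = 0.4806
−0.26·log₂(0.26) = 0.5053
Sum ≈ 1.9875 → 1.988 bits.

1.988 bits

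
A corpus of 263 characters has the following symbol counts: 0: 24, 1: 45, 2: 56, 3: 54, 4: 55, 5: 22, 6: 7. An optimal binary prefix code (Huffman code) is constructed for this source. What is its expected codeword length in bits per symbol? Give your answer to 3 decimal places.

2.684 bits/symbol

Probabilities are the counts divided by 263.
Repeatedly combine the two least-probable nodes; the expected code length is the sum of the merged weights.
merge 7/263 + 22/263 → 29/263
merge 24/263 + 29/263 → 53/263
merge 45/263 + 53/263 → 98/263
merge 54/263 + 55/263 → 109/263
merge 56/263 + 98/263 → 154/263
merge 109/263 + 154/263 → 1
L = 29/263 + 53/263 + 98/263 + 109/263 + 154/263 + 1 = 706/263 ≈ 2.684 bits/symbol.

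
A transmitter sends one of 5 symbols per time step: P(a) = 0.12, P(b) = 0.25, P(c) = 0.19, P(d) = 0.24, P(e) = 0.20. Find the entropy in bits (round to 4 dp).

H = −Σ pᵢ log₂ pᵢ.
−0.12·log₂(0.12) = 0.3671
−0.25·log₂(0.25) = 0.5000
−0.19·log₂(0.19) = 0.4552
−0.24·log₂(0.24) = 0.4941
−0.20·log₂(0.20) = 0.4644
Sum ≈ 2.2808 → 2.2808 bits.

2.2808 bits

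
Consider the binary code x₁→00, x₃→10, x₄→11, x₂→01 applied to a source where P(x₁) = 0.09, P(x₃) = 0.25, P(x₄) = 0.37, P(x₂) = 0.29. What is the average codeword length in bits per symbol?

L̄ = Σ pᵢ·ℓᵢ = 0.09·2 + 0.25·2 + 0.37·2 + 0.29·2 = 2 bits/symbol.

2 bits/symbol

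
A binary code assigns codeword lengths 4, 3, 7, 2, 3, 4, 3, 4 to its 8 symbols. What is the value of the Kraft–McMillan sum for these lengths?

0.8203125

With common denominator 2^7 = 128: Σ 2^(−ℓᵢ) = 8/128 + 16/128 + 1/128 + 32/128 + 16/128 + 8/128 + 16/128 + 8/128 = 105/128 = 0.8203125.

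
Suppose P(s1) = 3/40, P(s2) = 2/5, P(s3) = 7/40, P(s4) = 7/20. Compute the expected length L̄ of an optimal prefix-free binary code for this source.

1.85 bits/symbol

Repeatedly combine the two least-probable nodes; the expected code length is the sum of the merged weights.
merge 3/40 + 7/40 → 1/4
merge 1/4 + 7/20 → 3/5
merge 2/5 + 3/5 → 1
L = 1/4 + 3/5 + 1 = 37/20 = 1.85 bits/symbol.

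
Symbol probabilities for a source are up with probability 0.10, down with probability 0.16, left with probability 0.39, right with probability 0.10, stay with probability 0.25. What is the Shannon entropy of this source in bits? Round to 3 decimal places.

H = −Σ pᵢ log₂ pᵢ.
−0.10·log₂(0.10) = 0.3322
−0.16·log₂(0.16) = 0.4230
−0.39·log₂(0.39) = 0.5298
−0.10·log₂(0.10) = 0.3322
−0.25·log₂(0.25) = 0.5000
Sum ≈ 2.1172 → 2.117 bits.

2.117 bits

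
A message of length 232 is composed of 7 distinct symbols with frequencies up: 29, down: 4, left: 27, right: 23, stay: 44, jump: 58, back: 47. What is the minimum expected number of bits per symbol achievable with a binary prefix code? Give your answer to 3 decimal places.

Probabilities are the counts divided by 232.
Repeatedly combine the two least-probable nodes; the expected code length is the sum of the merged weights.
merge 1/58 + 23/232 → 27/232
merge 27/232 + 27/232 → 27/116
merge 1/8 + 11/58 → 73/232
merge 47/232 + 27/116 → 101/232
merge 1/4 + 73/232 → 131/232
merge 101/232 + 131/232 → 1
L = 27/232 + 27/116 + 73/232 + 101/232 + 131/232 + 1 = 309/116 ≈ 2.664 bits/symbol.

2.664 bits/symbol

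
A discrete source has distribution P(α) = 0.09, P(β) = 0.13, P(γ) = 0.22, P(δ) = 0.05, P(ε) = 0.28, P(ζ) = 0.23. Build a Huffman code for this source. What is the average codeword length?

2.41 bits/symbol

Repeatedly combine the two least-probable nodes; the expected code length is the sum of the merged weights.
merge 1/20 + 9/100 → 7/50
merge 13/100 + 7/50 → 27/100
merge 11/50 + 23/100 → 9/20
merge 27/100 + 7/25 → 11/20
merge 9/20 + 11/20 → 1
L = 7/50 + 27/100 + 9/20 + 11/20 + 1 = 241/100 = 2.41 bits/symbol.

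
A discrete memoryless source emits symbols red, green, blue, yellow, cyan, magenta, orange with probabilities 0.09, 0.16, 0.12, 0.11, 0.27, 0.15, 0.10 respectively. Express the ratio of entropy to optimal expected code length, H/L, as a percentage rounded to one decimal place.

Entropy H = −Σ p log₂ p ≈ 2.7058 bits.
Huffman merges: 9/100+1/10→19/100; 11/100+3/25→23/100; 3/20+4/25→31/100; 19/100+23/100→21/50; 27/100+31/100→29/50; 21/50+29/50→1. L = 273/100 ≈ 2.7300.
Efficiency = H/L = 2.7058/2.7300 = 99.1%.

99.1%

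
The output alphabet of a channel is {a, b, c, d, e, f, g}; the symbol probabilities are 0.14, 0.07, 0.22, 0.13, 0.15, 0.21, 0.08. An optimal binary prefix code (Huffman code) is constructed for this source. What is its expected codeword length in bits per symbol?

Repeatedly combine the two least-probable nodes; the expected code length is the sum of the merged weights.
merge 7/100 + 2/25 → 3/20
merge 13/100 + 7/50 → 27/100
merge 3/20 + 3/20 → 3/10
merge 21/100 + 11/50 → 43/100
merge 27/100 + 3/10 → 57/100
merge 43/100 + 57/100 → 1
L = 3/20 + 27/100 + 3/10 + 43/100 + 57/100 + 1 = 68/25 = 2.72 bits/symbol.

2.72 bits/symbol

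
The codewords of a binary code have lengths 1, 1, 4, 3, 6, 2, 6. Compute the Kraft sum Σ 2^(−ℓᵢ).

With common denominator 2^6 = 64: Σ 2^(−ℓᵢ) = 32/64 + 32/64 + 4/64 + 8/64 + 1/64 + 16/64 + 1/64 = 94/64 = 1.46875.

1.46875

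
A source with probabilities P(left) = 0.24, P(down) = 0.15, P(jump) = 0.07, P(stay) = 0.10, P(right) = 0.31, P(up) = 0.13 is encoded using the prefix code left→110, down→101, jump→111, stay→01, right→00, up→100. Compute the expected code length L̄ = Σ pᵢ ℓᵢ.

2.59 bits/symbol

L̄ = Σ pᵢ·ℓᵢ = 0.24·3 + 0.15·3 + 0.07·3 + 0.10·2 + 0.31·2 + 0.13·3 = 2.59 bits/symbol.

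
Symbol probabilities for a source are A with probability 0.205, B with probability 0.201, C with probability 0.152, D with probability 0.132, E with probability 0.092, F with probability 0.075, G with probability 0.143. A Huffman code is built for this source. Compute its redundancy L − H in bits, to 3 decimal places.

Entropy H = −Σ p log₂ p ≈ 2.7309 bits.
Huffman merges: 3/40+23/250→167/1000; 33/250+143/1000→11/40; 19/125+167/1000→319/1000; 201/1000+41/200→203/500; 11/40+319/1000→297/500; 203/500+297/500→1. L = 2761/1000 ≈ 2.7610.
L − H = 2.7610 − 2.7309 = 0.030 bits.

0.030 bits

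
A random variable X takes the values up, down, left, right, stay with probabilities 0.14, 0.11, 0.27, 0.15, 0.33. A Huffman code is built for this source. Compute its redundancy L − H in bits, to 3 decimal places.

Entropy H = −Σ p log₂ p ≈ 2.1958 bits.
Huffman merges: 11/100+7/50→1/4; 3/20+1/4→2/5; 27/100+33/100→3/5; 2/5+3/5→1. L = 9/4 ≈ 2.2500.
L − H = 2.2500 − 2.1958 = 0.054 bits.

0.054 bits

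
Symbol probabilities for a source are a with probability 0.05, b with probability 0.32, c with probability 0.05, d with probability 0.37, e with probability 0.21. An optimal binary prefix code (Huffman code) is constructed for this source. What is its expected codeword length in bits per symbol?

2.04 bits/symbol

Repeatedly combine the two least-probable nodes; the expected code length is the sum of the merged weights.
merge 1/20 + 1/20 → 1/10
merge 1/10 + 21/100 → 31/100
merge 31/100 + 8/25 → 63/100
merge 37/100 + 63/100 → 1
L = 1/10 + 31/100 + 63/100 + 1 = 51/25 = 2.04 bits/symbol.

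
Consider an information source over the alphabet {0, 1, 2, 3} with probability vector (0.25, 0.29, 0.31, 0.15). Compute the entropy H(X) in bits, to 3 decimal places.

H = −Σ pᵢ log₂ pᵢ.
−0.25·log₂(0.25) = 0.5000
−0.29·log₂(0.29) = 0.5179
−0.31·log₂(0.31) = 0.5238
−0.15·log₂(0.15) = 0.4105
Sum ≈ 1.9522 → 1.952 bits.

1.952 bits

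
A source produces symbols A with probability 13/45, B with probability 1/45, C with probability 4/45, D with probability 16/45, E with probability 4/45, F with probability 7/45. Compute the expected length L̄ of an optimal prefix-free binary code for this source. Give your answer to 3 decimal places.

Repeatedly combine the two least-probable nodes; the expected code length is the sum of the merged weights.
merge 1/45 + 4/45 → 1/9
merge 4/45 + 1/9 → 1/5
merge 7/45 + 1/5 → 16/45
merge 13/45 + 16/45 → 29/45
merge 16/45 + 29/45 → 1
L = 1/9 + 1/5 + 16/45 + 29/45 + 1 = 104/45 ≈ 2.311 bits/symbol.

2.311 bits/symbol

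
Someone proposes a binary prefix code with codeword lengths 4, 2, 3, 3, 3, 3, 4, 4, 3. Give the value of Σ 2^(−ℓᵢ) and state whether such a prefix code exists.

With common denominator 2^4 = 16: Σ 2^(−ℓᵢ) = 1/16 + 4/16 + 2/16 + 2/16 + 2/16 + 2/16 + 1/16 + 1/16 + 2/16 = 17/16 = 1.0625.
Kraft's inequality requires Σ ≤ 1; here Σ = 1.0625 > 1, so no such prefix code exists.

1.0625; no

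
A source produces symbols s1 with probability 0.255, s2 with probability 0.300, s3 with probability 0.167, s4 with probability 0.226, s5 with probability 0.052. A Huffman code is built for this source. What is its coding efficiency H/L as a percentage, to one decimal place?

97.4%

Entropy H = −Σ p log₂ p ≈ 2.1617 bits.
Huffman merges: 13/250+167/1000→219/1000; 219/1000+113/500→89/200; 51/200+3/10→111/200; 89/200+111/200→1. L = 2219/1000 ≈ 2.2190.
Efficiency = H/L = 2.1617/2.2190 = 97.4%.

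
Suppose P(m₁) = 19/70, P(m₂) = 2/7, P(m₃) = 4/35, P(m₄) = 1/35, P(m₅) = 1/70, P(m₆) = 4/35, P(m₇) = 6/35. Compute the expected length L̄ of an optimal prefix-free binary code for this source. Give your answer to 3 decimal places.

2.471 bits/symbol

Repeatedly combine the two least-probable nodes; the expected code length is the sum of the merged weights.
merge 1/70 + 1/35 → 3/70
merge 3/70 + 4/35 → 11/70
merge 4/35 + 11/70 → 19/70
merge 6/35 + 19/70 → 31/70
merge 19/70 + 2/7 → 39/70
merge 31/70 + 39/70 → 1
L = 3/70 + 11/70 + 19/70 + 31/70 + 39/70 + 1 = 173/70 ≈ 2.471 bits/symbol.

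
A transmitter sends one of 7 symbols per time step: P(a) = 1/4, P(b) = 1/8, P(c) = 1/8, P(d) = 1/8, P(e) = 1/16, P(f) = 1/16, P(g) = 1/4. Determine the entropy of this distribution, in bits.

2.625 bits

Each probability is a power of 1/2, so log₂(1/p) is an integer.
H = Σ p·log₂(1/p) = 1/4·2 + 1/8·3 + 1/8·3 + 1/8·3 + 1/16·4 + 1/16·4 + 1/4·2 = 2.625 bits.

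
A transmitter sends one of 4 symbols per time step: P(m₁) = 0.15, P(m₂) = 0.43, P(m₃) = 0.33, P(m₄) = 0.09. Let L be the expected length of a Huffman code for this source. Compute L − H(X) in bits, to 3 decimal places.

0.035 bits

Entropy H = −Σ p log₂ p ≈ 1.7746 bits.
Huffman merges: 9/100+3/20→6/25; 6/25+33/100→57/100; 43/100+57/100→1. L = 181/100 ≈ 1.8100.
L − H = 1.8100 − 1.7746 = 0.035 bits.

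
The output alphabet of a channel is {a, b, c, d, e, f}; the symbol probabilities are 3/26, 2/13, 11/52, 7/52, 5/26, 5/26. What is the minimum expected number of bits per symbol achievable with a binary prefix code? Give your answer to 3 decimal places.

2.596 bits/symbol

Repeatedly combine the two least-probable nodes; the expected code length is the sum of the merged weights.
merge 3/26 + 7/52 → 1/4
merge 2/13 + 5/26 → 9/26
merge 5/26 + 11/52 → 21/52
merge 1/4 + 9/26 → 31/52
merge 21/52 + 31/52 → 1
L = 1/4 + 9/26 + 21/52 + 31/52 + 1 = 135/52 ≈ 2.596 bits/symbol.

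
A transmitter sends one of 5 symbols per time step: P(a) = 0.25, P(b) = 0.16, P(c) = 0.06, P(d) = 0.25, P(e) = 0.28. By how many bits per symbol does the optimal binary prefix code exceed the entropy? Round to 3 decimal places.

0.039 bits

Entropy H = −Σ p log₂ p ≈ 2.1808 bits.
Huffman merges: 3/50+4/25→11/50; 11/50+1/4→47/100; 1/4+7/25→53/100; 47/100+53/100→1. L = 111/50 ≈ 2.2200.
L − H = 2.2200 − 2.1808 = 0.039 bits.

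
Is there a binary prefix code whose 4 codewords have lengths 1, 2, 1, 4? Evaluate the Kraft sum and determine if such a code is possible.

1.3125; no

With common denominator 2^4 = 16: Σ 2^(−ℓᵢ) = 8/16 + 4/16 + 8/16 + 1/16 = 21/16 = 1.3125.
Kraft's inequality requires Σ ≤ 1; here Σ = 1.3125 > 1, so no such prefix code exists.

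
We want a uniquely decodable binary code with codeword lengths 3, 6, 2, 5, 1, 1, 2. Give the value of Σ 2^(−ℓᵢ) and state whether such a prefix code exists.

With common denominator 2^6 = 64: Σ 2^(−ℓᵢ) = 8/64 + 1/64 + 16/64 + 2/64 + 32/64 + 32/64 + 16/64 = 107/64 = 1.671875.
Kraft's inequality requires Σ ≤ 1; here Σ = 1.671875 > 1, so no such prefix code exists.

1.671875; no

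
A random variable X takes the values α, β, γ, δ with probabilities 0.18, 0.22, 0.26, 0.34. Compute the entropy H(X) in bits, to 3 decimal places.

H = −Σ pᵢ log₂ pᵢ.
−0.18·log₂(0.18) = 0.4453
−0.22·log₂(0.22) = 0.4806
−0.26·log₂(0.26) = 0.5053
−0.34·log₂(0.34) = 0.5292
Sum ≈ 1.9603 → 1.960 bits.

1.960 bits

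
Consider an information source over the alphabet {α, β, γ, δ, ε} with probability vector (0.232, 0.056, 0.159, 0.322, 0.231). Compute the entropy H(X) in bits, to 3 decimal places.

2.158 bits

H = −Σ pᵢ log₂ pᵢ.
−0.232·log₂(0.232) = 0.4890
−0.056·log₂(0.056) = 0.2329
−0.159·log₂(0.159) = 0.4218
−0.322·log₂(0.322) = 0.5264
−0.231·log₂(0.231) = 0.4883
Sum ≈ 2.1585 → 2.158 bits.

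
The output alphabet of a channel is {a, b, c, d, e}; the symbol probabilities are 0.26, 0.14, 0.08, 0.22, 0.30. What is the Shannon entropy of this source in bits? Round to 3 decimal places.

H = −Σ pᵢ log₂ pᵢ.
−0.26·log₂(0.26) = 0.5053
−0.14·log₂(0.14) = 0.3971
−0.08·log₂(0.08) = 0.2915
−0.22·log₂(0.22) = 0.4806
−0.30·log₂(0.30) = 0.5211
Sum ≈ 2.1956 → 2.196 bits.

2.196 bits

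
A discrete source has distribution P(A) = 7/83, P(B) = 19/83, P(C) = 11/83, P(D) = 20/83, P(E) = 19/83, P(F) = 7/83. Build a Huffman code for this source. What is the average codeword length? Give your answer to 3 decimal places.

2.470 bits/symbol

Repeatedly combine the two least-probable nodes; the expected code length is the sum of the merged weights.
merge 7/83 + 7/83 → 14/83
merge 11/83 + 14/83 → 25/83
merge 19/83 + 19/83 → 38/83
merge 20/83 + 25/83 → 45/83
merge 38/83 + 45/83 → 1
L = 14/83 + 25/83 + 38/83 + 45/83 + 1 = 205/83 ≈ 2.470 bits/symbol.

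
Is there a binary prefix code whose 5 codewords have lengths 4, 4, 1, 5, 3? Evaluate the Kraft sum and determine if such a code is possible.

0.78125; yes

With common denominator 2^5 = 32: Σ 2^(−ℓᵢ) = 2/32 + 2/32 + 16/32 + 1/32 + 4/32 = 25/32 = 0.78125.
Kraft's inequality requires Σ ≤ 1; here Σ = 0.78125 ≤ 1, so such a prefix code exists.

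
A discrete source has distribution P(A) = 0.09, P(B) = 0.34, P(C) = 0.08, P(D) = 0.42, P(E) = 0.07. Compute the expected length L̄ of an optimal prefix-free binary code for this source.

Repeatedly combine the two least-probable nodes; the expected code length is the sum of the merged weights.
merge 7/100 + 2/25 → 3/20
merge 9/100 + 3/20 → 6/25
merge 6/25 + 17/50 → 29/50
merge 21/50 + 29/50 → 1
L = 3/20 + 6/25 + 29/50 + 1 = 197/100 = 1.97 bits/symbol.

1.97 bits/symbol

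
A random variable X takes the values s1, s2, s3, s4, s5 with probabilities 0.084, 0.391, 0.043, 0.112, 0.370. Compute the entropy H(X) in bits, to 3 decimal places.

H = −Σ pᵢ log₂ pᵢ.
−0.084·log₂(0.084) = 0.3002
−0.391·log₂(0.391) = 0.5297
−0.043·log₂(0.043) = 0.1952
−0.112·log₂(0.112) = 0.3537
−0.370·log₂(0.370) = 0.5307
Sum ≈ 1.9096 → 1.910 bits.

1.910 bits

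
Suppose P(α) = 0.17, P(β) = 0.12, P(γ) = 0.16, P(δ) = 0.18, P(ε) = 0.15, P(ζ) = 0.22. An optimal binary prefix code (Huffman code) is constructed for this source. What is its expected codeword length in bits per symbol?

2.6 bits/symbol

Repeatedly combine the two least-probable nodes; the expected code length is the sum of the merged weights.
merge 3/25 + 3/20 → 27/100
merge 4/25 + 17/100 → 33/100
merge 9/50 + 11/50 → 2/5
merge 27/100 + 33/100 → 3/5
merge 2/5 + 3/5 → 1
L = 27/100 + 33/100 + 2/5 + 3/5 + 1 = 13/5 = 2.6 bits/symbol.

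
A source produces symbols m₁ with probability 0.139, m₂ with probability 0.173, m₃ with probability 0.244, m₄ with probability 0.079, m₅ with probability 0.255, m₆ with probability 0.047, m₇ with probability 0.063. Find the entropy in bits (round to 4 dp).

2.5808 bits

H = −Σ pᵢ log₂ pᵢ.
−0.139·log₂(0.139) = 0.3957
−0.173·log₂(0.173) = 0.4379
−0.244·log₂(0.244) = 0.4966
−0.079·log₂(0.079) = 0.2893
−0.255·log₂(0.255) = 0.5027
−0.047·log₂(0.047) = 0.2073
−0.063·log₂(0.063) = 0.2513
Sum ≈ 2.5808 → 2.5808 bits.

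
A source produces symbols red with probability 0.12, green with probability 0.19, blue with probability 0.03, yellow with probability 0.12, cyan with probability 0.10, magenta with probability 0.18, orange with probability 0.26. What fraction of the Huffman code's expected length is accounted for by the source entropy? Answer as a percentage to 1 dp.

Entropy H = −Σ p log₂ p ≈ 2.6239 bits.
Huffman merges: 3/100+1/10→13/100; 3/25+3/25→6/25; 13/100+9/50→31/100; 19/100+6/25→43/100; 13/50+31/100→57/100; 43/100+57/100→1. L = 67/25 ≈ 2.6800.
Efficiency = H/L = 2.6239/2.6800 = 97.9%.

97.9%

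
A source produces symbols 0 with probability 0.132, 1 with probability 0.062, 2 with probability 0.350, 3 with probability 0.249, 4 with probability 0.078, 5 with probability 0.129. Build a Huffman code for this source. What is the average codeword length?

2.401 bits/symbol

Repeatedly combine the two least-probable nodes; the expected code length is the sum of the merged weights.
merge 31/500 + 39/500 → 7/50
merge 129/1000 + 33/250 → 261/1000
merge 7/50 + 249/1000 → 389/1000
merge 261/1000 + 7/20 → 611/1000
merge 389/1000 + 611/1000 → 1
L = 7/50 + 261/1000 + 389/1000 + 611/1000 + 1 = 2401/1000 = 2.401 bits/symbol.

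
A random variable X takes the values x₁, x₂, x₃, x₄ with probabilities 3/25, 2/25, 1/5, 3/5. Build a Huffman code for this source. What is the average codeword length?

1.6 bits/symbol

Repeatedly combine the two least-probable nodes; the expected code length is the sum of the merged weights.
merge 2/25 + 3/25 → 1/5
merge 1/5 + 1/5 → 2/5
merge 2/5 + 3/5 → 1
L = 1/5 + 2/5 + 1 = 8/5 = 1.6 bits/symbol.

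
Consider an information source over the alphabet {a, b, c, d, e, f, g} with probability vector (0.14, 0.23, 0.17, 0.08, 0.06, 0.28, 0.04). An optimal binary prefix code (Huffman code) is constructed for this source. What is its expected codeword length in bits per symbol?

2.59 bits/symbol

Repeatedly combine the two least-probable nodes; the expected code length is the sum of the merged weights.
merge 1/25 + 3/50 → 1/10
merge 2/25 + 1/10 → 9/50
merge 7/50 + 17/100 → 31/100
merge 9/50 + 23/100 → 41/100
merge 7/25 + 31/100 → 59/100
merge 41/100 + 59/100 → 1
L = 1/10 + 9/50 + 31/100 + 41/100 + 59/100 + 1 = 259/100 = 2.59 bits/symbol.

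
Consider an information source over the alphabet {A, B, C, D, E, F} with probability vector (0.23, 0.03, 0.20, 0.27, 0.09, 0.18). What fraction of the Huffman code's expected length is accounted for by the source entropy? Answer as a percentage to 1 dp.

98.0%

Entropy H = −Σ p log₂ p ≈ 2.3718 bits.
Huffman merges: 3/100+9/100→3/25; 3/25+9/50→3/10; 1/5+23/100→43/100; 27/100+3/10→57/100; 43/100+57/100→1. L = 121/50 ≈ 2.4200.
Efficiency = H/L = 2.3718/2.4200 = 98.0%.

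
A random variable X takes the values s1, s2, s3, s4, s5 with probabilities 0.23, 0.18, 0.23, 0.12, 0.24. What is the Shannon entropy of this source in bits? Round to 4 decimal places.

H = −Σ pᵢ log₂ pᵢ.
−0.23·log₂(0.23) = 0.4877
−0.18·log₂(0.18) = 0.4453
−0.23·log₂(0.23) = 0.4877
−0.12·log₂(0.12) = 0.3671
−0.24·log₂(0.24) = 0.4941
Sum ≈ 2.2818 → 2.2818 bits.

2.2818 bits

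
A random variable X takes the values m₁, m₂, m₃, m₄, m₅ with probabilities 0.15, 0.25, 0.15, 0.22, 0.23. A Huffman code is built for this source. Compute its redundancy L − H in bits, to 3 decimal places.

0.011 bits

Entropy H = −Σ p log₂ p ≈ 2.2893 bits.
Huffman merges: 3/20+3/20→3/10; 11/50+23/100→9/20; 1/4+3/10→11/20; 9/20+11/20→1. L = 23/10 ≈ 2.3000.
L − H = 2.3000 − 2.2893 = 0.011 bits.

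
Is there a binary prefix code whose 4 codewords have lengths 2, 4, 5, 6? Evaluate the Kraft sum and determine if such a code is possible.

0.359375; yes

With common denominator 2^6 = 64: Σ 2^(−ℓᵢ) = 16/64 + 4/64 + 2/64 + 1/64 = 23/64 = 0.359375.
Kraft's inequality requires Σ ≤ 1; here Σ = 0.359375 ≤ 1, so such a prefix code exists.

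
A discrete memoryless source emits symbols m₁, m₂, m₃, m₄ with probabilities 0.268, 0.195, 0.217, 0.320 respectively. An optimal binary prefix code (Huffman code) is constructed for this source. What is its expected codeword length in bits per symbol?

2 bits/symbol

Repeatedly combine the two least-probable nodes; the expected code length is the sum of the merged weights.
merge 39/200 + 217/1000 → 103/250
merge 67/250 + 8/25 → 147/250
merge 103/250 + 147/250 → 1
L = 103/250 + 147/250 + 1 = 2 bits/symbol.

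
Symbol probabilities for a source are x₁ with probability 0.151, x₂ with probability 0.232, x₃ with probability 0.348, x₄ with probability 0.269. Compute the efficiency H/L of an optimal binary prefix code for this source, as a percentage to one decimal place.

Entropy H = −Σ p log₂ p ≈ 1.9404 bits.
Huffman merges: 151/1000+29/125→383/1000; 269/1000+87/250→617/1000; 383/1000+617/1000→1. L = 2 ≈ 2.0000.
Efficiency = H/L = 1.9404/2.0000 = 97.0%.

97.0%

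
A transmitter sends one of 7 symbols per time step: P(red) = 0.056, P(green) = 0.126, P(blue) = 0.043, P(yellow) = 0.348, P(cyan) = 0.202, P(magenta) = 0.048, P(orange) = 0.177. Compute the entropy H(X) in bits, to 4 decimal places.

2.4532 bits

H = −Σ pᵢ log₂ pᵢ.
−0.056·log₂(0.056) = 0.2329
−0.126·log₂(0.126) = 0.3766
−0.043·log₂(0.043) = 0.1952
−0.348·log₂(0.348) = 0.5299
−0.202·log₂(0.202) = 0.4661
−0.048·log₂(0.048) = 0.2103
−0.177·log₂(0.177) = 0.4422
Sum ≈ 2.4532 → 2.4532 bits.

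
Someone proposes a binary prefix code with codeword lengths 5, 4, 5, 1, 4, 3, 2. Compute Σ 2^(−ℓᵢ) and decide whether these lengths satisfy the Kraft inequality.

With common denominator 2^5 = 32: Σ 2^(−ℓᵢ) = 1/32 + 2/32 + 1/32 + 16/32 + 2/32 + 4/32 + 8/32 = 34/32 = 1.0625.
Kraft's inequality requires Σ ≤ 1; here Σ = 1.0625 > 1, so no such prefix code exists.

1.0625; no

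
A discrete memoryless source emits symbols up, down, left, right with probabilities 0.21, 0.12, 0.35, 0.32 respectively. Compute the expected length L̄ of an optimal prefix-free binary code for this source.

1.98 bits/symbol

Repeatedly combine the two least-probable nodes; the expected code length is the sum of the merged weights.
merge 3/25 + 21/100 → 33/100
merge 8/25 + 33/100 → 13/20
merge 7/20 + 13/20 → 1
L = 33/100 + 13/20 + 1 = 99/50 = 1.98 bits/symbol.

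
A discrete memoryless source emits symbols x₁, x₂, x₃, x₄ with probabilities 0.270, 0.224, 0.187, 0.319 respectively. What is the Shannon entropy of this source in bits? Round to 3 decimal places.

H = −Σ pᵢ log₂ pᵢ.
−0.270·log₂(0.270) = 0.5100
−0.224·log₂(0.224) = 0.4835
−0.187·log₂(0.187) = 0.4523
−0.319·log₂(0.319) = 0.5258
Sum ≈ 1.9717 → 1.972 bits.

1.972 bits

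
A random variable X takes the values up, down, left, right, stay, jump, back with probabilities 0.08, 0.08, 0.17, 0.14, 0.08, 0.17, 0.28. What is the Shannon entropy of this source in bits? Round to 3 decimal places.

2.655 bits

H = −Σ pᵢ log₂ pᵢ.
−0.08·log₂(0.08) = 0.2915
−0.08·log₂(0.08) = 0.2915
−0.17·log₂(0.17) = 0.4346
−0.14·log₂(0.14) = 0.3971
−0.08·log₂(0.08) = 0.2915
−0.17·log₂(0.17) = 0.4346
−0.28·log₂(0.28) = 0.5142
Sum ≈ 2.6550 → 2.655 bits.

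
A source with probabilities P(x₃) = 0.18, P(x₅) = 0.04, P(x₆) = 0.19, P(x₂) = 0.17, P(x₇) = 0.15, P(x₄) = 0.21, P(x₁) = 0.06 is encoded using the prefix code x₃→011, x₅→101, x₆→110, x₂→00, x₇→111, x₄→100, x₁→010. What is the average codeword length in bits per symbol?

L̄ = Σ pᵢ·ℓᵢ = 0.18·3 + 0.04·3 + 0.19·3 + 0.17·2 + 0.15·3 + 0.21·3 + 0.06·3 = 2.83 bits/symbol.

2.83 bits/symbol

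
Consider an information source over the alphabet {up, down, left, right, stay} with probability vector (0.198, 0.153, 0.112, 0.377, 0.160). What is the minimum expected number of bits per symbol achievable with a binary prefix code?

2.246 bits/symbol

Repeatedly combine the two least-probable nodes; the expected code length is the sum of the merged weights.
merge 14/125 + 153/1000 → 53/200
merge 4/25 + 99/500 → 179/500
merge 53/200 + 179/500 → 623/1000
merge 377/1000 + 623/1000 → 1
L = 53/200 + 179/500 + 623/1000 + 1 = 1123/500 = 2.246 bits/symbol.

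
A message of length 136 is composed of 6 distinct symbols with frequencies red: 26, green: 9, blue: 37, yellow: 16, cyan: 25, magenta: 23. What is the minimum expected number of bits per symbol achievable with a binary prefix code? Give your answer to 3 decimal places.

2.537 bits/symbol

Probabilities are the counts divided by 136.
Repeatedly combine the two least-probable nodes; the expected code length is the sum of the merged weights.
merge 9/136 + 2/17 → 25/136
merge 23/136 + 25/136 → 6/17
merge 25/136 + 13/68 → 3/8
merge 37/136 + 6/17 → 5/8
merge 3/8 + 5/8 → 1
L = 25/136 + 6/17 + 3/8 + 5/8 + 1 = 345/136 ≈ 2.537 bits/symbol.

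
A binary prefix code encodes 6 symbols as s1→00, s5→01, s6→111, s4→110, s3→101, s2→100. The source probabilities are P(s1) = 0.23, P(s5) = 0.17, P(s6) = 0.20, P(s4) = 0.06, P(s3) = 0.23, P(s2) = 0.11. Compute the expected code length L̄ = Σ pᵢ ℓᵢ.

L̄ = Σ pᵢ·ℓᵢ = 0.23·2 + 0.17·2 + 0.20·3 + 0.06·3 + 0.23·3 + 0.11·3 = 2.6 bits/symbol.

2.6 bits/symbol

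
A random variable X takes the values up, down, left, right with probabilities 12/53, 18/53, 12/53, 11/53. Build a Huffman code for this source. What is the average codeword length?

2 bits/symbol

Repeatedly combine the two least-probable nodes; the expected code length is the sum of the merged weights.
merge 11/53 + 12/53 → 23/53
merge 12/53 + 18/53 → 30/53
merge 23/53 + 30/53 → 1
L = 23/53 + 30/53 + 1 = 2 bits/symbol.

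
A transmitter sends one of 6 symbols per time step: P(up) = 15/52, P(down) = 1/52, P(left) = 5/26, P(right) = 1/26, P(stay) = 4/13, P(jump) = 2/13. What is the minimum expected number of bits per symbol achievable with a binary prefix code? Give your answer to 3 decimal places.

2.269 bits/symbol

Repeatedly combine the two least-probable nodes; the expected code length is the sum of the merged weights.
merge 1/52 + 1/26 → 3/52
merge 3/52 + 2/13 → 11/52
merge 5/26 + 11/52 → 21/52
merge 15/52 + 4/13 → 31/52
merge 21/52 + 31/52 → 1
L = 3/52 + 11/52 + 21/52 + 31/52 + 1 = 59/26 ≈ 2.269 bits/symbol.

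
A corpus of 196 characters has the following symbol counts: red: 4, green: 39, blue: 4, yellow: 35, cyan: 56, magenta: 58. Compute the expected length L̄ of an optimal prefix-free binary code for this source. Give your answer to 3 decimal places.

2.260 bits/symbol

Probabilities are the counts divided by 196.
Repeatedly combine the two least-probable nodes; the expected code length is the sum of the merged weights.
merge 1/49 + 1/49 → 2/49
merge 2/49 + 5/28 → 43/196
merge 39/196 + 43/196 → 41/98
merge 2/7 + 29/98 → 57/98
merge 41/98 + 57/98 → 1
L = 2/49 + 43/196 + 41/98 + 57/98 + 1 = 443/196 ≈ 2.260 bits/symbol.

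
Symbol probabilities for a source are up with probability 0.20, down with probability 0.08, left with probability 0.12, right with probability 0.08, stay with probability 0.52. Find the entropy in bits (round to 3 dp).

1.905 bits

H = −Σ pᵢ log₂ pᵢ.
−0.20·log₂(0.20) = 0.4644
−0.08·log₂(0.08) = 0.2915
−0.12·log₂(0.12) = 0.3671
−0.08·log₂(0.08) = 0.2915
−0.52·log₂(0.52) = 0.4906
Sum ≈ 1.9050 → 1.905 bits.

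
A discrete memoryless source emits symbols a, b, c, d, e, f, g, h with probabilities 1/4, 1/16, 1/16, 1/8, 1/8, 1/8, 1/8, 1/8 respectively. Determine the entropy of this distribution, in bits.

Each probability is a power of 1/2, so log₂(1/p) is an integer.
H = Σ p·log₂(1/p) = 1/4·2 + 1/16·4 + 1/16·4 + 1/8·3 + 1/8·3 + 1/8·3 + 1/8·3 + 1/8·3 = 2.875 bits.

2.875 bits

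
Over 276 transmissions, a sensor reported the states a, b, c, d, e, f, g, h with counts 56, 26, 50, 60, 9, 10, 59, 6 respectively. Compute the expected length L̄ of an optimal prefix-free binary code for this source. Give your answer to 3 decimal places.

2.696 bits/symbol

Probabilities are the counts divided by 276.
Repeatedly combine the two least-probable nodes; the expected code length is the sum of the merged weights.
merge 1/46 + 3/92 → 5/92
merge 5/138 + 5/92 → 25/276
merge 25/276 + 13/138 → 17/92
merge 25/138 + 17/92 → 101/276
merge 14/69 + 59/276 → 5/12
merge 5/23 + 101/276 → 7/12
merge 5/12 + 7/12 → 1
L = 5/92 + 25/276 + 17/92 + 101/276 + 5/12 + 7/12 + 1 = 62/23 ≈ 2.696 bits/symbol.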